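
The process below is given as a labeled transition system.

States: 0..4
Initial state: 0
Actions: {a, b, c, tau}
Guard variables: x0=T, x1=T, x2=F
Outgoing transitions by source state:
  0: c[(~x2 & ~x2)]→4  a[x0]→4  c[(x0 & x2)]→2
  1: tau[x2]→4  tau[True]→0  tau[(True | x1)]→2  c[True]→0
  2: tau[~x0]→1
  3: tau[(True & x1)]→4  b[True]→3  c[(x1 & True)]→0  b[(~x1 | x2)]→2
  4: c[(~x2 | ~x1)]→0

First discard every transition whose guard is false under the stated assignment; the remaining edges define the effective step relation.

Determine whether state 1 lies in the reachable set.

Answer: UNREACHABLE

Working:
9 transition(s) survive guard evaluation.
depth 0: {0}
depth 1: {4}  now seen {0,4}
R = {0,4}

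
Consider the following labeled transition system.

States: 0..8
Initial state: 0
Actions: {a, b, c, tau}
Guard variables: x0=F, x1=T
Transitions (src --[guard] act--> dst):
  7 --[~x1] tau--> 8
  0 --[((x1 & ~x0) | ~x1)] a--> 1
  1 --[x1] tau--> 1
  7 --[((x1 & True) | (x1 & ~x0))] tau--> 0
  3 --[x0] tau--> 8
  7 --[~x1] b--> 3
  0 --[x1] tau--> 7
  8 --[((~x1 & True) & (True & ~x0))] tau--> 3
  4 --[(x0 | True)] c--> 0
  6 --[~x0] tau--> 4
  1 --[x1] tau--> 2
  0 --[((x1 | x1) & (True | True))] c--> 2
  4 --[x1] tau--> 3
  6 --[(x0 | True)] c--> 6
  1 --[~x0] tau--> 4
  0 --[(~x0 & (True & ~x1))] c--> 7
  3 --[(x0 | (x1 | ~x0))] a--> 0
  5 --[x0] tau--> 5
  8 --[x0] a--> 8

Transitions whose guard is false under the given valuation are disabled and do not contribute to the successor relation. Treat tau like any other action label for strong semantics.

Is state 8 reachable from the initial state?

12 transition(s) survive guard evaluation.
Layer 0: {0}
Layer 1: {1,2,7}  now seen {0,1,2,7}
Layer 2: {4}  now seen {0,1,2,4,7}
Layer 3: {3}  now seen {0,1,2,3,4,7}
Reachable = {0,1,2,3,4,7}

Answer: UNREACHABLE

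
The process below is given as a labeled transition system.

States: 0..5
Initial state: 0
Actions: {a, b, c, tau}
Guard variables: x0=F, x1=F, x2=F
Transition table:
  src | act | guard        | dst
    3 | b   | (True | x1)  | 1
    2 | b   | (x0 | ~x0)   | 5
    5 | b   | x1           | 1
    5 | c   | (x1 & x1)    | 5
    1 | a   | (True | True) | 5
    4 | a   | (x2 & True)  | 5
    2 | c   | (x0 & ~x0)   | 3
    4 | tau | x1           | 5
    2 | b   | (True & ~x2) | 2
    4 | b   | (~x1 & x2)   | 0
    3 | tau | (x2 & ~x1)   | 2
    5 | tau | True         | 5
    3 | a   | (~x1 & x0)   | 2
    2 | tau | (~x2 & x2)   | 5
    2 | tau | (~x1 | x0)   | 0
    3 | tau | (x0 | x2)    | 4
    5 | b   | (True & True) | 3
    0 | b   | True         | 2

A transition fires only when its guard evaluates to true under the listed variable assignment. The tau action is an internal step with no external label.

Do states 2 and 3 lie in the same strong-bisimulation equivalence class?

Refine partition for ~:
  π0 = {{0,1,2,3,4,5}}
  π1 = {{0,3},{1},{2,5},{4}}
  π2 = {{0},{1},{2},{3},{4},{5}}
Fixed point at round 3; 6 class(es).
class of 2: {2}; class of 3: {3}

Answer: NOT BISIMILAR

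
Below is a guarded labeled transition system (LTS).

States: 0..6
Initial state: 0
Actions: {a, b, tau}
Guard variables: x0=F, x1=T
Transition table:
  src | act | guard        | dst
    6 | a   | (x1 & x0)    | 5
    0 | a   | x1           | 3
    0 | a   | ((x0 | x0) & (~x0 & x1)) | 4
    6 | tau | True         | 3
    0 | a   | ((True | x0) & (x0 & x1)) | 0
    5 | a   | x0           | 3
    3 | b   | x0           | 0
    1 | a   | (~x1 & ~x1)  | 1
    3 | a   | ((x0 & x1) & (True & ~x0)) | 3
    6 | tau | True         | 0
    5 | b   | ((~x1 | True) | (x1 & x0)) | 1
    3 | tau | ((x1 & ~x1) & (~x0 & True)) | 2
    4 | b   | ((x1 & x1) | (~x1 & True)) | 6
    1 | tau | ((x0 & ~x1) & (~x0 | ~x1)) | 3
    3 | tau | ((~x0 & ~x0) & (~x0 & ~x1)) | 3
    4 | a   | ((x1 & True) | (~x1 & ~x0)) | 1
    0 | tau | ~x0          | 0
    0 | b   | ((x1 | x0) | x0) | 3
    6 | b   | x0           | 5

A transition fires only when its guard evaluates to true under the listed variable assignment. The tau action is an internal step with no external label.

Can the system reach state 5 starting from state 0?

Answer: UNREACHABLE

Analysis:
Guard filter leaves 8 enabled edge(s).
L0 = {0}
L1 = {3}  now seen {0,3}
Reach set: {0,3}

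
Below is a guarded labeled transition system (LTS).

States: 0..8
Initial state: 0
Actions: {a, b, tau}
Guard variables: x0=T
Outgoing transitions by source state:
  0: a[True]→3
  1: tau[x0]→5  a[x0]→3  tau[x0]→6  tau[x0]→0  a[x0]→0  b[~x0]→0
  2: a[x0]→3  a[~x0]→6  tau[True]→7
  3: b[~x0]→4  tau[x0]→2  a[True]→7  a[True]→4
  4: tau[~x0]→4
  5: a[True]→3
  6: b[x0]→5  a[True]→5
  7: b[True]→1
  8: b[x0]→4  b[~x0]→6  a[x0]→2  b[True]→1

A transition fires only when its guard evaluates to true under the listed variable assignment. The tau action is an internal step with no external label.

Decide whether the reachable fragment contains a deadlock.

Answer: DEADLOCK at state 4

Working:
Reach set: {0,1,2,3,4,5,6,7}
  0: a→3  [1 exit(s)]
  1: a→0  a→3  tau→0  tau→5  tau→6  [5 exit(s)]
  2: a→3  tau→7  [2 exit(s)]
  3: a→4  a→7  tau→2  [3 exit(s)]
  4: ∅  [STUCK]
  5: a→3  [1 exit(s)]
  6: a→5  b→5  [2 exit(s)]
  7: b→1  [1 exit(s)]
trace reaching 4: a·a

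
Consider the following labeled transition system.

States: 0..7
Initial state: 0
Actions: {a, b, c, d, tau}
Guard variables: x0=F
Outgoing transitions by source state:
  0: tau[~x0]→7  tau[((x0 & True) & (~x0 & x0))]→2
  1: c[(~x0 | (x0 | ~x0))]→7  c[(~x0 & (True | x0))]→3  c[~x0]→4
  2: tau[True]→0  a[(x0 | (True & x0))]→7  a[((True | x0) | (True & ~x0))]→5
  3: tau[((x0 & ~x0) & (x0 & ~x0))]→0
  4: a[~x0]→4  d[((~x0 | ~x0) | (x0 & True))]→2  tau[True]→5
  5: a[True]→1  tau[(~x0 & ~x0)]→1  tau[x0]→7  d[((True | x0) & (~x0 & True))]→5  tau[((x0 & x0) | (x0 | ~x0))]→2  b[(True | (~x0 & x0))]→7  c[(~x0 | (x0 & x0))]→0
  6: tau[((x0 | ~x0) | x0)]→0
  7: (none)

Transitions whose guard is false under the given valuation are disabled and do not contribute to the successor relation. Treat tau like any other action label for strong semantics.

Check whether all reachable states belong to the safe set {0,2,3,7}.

Answer: INVARIANT HOLDS

Analysis:
Inv-set: {0,2,3,7}
R = {0,7}
  0: ✓
  7: ✓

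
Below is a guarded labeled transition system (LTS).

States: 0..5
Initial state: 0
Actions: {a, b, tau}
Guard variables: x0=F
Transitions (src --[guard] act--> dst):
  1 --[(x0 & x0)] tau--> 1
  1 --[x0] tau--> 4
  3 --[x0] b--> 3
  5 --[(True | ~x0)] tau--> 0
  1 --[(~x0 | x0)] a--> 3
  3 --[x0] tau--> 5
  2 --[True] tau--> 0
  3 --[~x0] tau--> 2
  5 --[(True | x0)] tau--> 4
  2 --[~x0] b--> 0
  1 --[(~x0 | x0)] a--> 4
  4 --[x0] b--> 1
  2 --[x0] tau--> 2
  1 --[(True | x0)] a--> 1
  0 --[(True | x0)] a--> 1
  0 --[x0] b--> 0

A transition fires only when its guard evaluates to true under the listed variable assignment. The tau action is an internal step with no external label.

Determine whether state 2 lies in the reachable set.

Guard filter leaves 9 enabled edge(s).
L0 = {0}
L1 = {1}  total {0,1}
L2 = {3,4}  total {0,1,3,4}
L3 = {2}  total {0,1,2,3,4}
Reach set: {0,1,2,3,4}
witness 2: a·a·tau

Answer: REACHABLE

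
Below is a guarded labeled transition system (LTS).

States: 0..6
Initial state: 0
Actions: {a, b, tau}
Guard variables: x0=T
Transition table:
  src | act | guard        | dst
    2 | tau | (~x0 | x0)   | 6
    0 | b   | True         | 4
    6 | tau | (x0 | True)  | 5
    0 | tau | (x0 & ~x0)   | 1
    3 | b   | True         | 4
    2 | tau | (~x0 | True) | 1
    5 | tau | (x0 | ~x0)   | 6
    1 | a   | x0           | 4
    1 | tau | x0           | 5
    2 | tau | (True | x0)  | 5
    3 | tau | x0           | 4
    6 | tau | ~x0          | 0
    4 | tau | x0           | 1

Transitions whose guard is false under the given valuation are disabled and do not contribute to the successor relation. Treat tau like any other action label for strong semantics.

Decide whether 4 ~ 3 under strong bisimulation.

Answer: NOT BISIMILAR

Analysis:
Refine partition for ~:
  round 0: {{0,1,2,3,4,5,6}}
  round 1: {{0},{1},{2,4,5,6},{3}}
  round 2: {{0},{1},{2},{3},{4},{5,6}}
stable after 3 split(s): 6 block(s)
class of 4: {4}; class of 3: {3}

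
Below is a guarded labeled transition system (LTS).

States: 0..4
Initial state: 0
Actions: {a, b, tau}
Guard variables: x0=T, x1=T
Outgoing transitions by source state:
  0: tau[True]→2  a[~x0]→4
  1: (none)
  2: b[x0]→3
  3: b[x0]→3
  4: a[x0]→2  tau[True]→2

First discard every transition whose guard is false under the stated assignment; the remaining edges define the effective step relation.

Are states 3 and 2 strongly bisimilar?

Answer: BISIMILAR

Analysis:
Compute ~ classes (split until stable):
  P[0] = {{0,1,2,3,4}}
  P[1] = {{0},{1},{2,3},{4}}
stable after 2 split(s): 4 block(s)
[3]={2,3}  [2]={2,3}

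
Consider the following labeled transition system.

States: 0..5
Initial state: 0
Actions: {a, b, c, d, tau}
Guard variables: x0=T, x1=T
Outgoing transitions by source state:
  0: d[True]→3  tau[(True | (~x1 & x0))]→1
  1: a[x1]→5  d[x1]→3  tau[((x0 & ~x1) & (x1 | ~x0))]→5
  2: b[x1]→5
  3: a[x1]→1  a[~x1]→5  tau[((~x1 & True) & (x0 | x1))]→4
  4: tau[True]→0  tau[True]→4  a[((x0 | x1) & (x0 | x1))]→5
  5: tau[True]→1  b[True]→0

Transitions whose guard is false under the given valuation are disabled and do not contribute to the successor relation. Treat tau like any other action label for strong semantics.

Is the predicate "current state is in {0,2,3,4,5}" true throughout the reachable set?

Answer: INVARIANT VIOLATED at state 1

Analysis:
Allowed set {0,2,3,4,5}
R = {0,1,3,5}
  0: ok
  1: ✗ unsafe
  3: ok
  5: ok
counterexample path to 1: tau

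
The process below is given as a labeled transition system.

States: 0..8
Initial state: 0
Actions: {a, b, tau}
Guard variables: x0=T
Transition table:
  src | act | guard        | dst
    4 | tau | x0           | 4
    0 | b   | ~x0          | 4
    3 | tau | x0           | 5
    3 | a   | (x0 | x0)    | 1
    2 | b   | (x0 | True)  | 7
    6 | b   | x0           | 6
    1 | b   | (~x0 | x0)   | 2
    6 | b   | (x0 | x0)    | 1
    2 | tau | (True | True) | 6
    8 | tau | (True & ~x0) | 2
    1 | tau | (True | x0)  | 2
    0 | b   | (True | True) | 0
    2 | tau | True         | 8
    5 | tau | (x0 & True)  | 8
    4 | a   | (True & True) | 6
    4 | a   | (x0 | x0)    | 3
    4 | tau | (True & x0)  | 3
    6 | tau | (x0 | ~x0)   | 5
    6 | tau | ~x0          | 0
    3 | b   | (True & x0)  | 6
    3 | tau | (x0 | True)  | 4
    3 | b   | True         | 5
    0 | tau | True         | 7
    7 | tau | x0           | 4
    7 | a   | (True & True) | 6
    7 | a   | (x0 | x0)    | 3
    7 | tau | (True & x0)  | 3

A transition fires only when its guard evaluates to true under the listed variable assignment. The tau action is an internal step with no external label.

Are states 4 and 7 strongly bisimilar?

Refine partition for ~:
  round 0: {{0,1,2,3,4,5,6,7,8}}
  round 1: {{0,1,2,6},{3},{4,7},{5},{8}}
  round 2: {{0},{1},{2},{3},{4,7},{5},{6},{8}}
stable after 3 split(s): 8 block(s)
class of 4: {4,7}; class of 7: {4,7}

Answer: BISIMILAR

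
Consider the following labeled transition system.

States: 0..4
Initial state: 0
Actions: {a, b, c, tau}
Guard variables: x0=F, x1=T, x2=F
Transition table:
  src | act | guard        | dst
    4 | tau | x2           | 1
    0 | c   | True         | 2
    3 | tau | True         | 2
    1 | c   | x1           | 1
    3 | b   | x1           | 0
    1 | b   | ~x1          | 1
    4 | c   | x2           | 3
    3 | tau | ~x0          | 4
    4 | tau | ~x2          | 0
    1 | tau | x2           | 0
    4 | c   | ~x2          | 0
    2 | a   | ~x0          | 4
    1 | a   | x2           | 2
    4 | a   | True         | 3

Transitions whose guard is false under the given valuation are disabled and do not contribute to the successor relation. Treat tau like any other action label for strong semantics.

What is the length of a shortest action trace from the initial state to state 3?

Answer: 3

Analysis:
BFS to 3:
  L0 = {0}
  L1 = {2}
  L2 = {4}
  L3 = {3}
3 enters at depth 3; path c·a·a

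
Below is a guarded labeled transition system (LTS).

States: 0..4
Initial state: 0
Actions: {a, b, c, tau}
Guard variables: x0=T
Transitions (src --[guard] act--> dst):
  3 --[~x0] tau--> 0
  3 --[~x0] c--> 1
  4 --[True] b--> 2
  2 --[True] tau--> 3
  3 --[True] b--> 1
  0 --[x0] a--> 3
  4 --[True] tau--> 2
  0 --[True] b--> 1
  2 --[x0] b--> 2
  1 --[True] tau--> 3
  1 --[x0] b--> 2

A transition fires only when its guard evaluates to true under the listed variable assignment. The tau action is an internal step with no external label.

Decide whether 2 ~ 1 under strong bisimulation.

Bisimulation quotient by refinement:
  π0 = {{0,1,2,3,4}}
  π1 = {{0},{1,2,4},{3}}
  π2 = {{0},{1,2},{3},{4}}
stable after 3 split(s): 4 block(s)
class of 2: {1,2}; class of 1: {1,2}

Answer: BISIMILAR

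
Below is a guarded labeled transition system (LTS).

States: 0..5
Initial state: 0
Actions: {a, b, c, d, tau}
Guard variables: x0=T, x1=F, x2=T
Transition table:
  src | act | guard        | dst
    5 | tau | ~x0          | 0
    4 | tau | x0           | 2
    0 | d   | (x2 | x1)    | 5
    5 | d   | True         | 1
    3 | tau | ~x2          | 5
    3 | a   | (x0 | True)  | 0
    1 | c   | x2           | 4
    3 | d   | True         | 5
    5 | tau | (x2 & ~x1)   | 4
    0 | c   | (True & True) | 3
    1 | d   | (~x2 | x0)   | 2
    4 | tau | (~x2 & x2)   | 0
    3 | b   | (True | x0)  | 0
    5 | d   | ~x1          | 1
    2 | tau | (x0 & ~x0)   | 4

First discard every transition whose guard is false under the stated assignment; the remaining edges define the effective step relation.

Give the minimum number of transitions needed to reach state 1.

Answer: 2

Trace:
Layered search for 1:
  depth 0: {0}
  depth 1: {3,5}
  depth 2: {1,4}
1 enters at depth 2; path d·d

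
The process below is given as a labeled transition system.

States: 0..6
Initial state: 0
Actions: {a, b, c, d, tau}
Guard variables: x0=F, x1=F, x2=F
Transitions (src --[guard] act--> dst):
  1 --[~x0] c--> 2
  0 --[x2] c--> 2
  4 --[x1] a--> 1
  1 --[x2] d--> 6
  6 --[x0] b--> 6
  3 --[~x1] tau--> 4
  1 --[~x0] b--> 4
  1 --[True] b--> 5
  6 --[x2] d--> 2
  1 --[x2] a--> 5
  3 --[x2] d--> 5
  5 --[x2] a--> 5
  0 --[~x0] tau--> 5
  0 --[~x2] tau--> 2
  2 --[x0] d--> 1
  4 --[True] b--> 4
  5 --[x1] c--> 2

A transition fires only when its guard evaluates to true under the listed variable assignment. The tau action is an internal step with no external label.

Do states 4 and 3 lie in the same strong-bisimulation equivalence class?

Answer: NOT BISIMILAR

Trace:
Compute ~ classes (split until stable):
  π0 = {{0,1,2,3,4,5,6}}
  π1 = {{0,3},{1},{2,5,6},{4}}
  π2 = {{0},{1},{2,5,6},{3},{4}}
Fixed point at round 3; 5 class(es).
[4]={4}  [3]={3}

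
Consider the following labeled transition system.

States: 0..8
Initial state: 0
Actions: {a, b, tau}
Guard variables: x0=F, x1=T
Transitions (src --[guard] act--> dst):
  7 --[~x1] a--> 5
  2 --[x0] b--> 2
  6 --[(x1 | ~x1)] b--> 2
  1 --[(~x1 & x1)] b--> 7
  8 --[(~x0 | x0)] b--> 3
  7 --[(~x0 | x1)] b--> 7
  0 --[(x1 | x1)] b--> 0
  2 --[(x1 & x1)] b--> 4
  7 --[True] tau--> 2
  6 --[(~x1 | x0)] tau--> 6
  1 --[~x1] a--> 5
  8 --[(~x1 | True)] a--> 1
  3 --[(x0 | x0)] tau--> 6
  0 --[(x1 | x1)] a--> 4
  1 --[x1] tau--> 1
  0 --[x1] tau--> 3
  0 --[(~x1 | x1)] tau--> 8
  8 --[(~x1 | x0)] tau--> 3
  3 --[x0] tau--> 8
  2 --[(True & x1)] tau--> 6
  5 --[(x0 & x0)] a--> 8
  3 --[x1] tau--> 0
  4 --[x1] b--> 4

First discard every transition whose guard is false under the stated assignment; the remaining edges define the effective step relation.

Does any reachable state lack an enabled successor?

Answer: DEADLOCK-FREE

Analysis:
Reach set: {0,1,3,4,8}
  0: a→4  b→0  tau→3  tau→8  [4 exit(s)]
  1: tau→1  [1 exit(s)]
  3: tau→0  [1 exit(s)]
  4: b→4  [1 exit(s)]
  8: a→1  b→3  [2 exit(s)]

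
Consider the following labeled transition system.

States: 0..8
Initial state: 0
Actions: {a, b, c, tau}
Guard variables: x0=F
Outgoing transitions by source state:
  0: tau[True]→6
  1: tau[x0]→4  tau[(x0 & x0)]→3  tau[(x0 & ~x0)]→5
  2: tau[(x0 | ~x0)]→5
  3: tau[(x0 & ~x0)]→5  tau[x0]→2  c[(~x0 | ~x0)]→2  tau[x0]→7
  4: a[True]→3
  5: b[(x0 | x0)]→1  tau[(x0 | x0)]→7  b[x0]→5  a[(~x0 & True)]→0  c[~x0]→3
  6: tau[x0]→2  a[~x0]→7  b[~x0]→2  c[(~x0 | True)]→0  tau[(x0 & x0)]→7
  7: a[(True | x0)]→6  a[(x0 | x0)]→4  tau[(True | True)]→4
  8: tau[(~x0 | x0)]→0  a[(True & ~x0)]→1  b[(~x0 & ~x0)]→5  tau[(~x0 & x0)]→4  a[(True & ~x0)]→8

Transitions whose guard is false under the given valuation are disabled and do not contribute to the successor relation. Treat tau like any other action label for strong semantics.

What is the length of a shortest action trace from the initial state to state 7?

Answer: 2

Analysis:
Layered search for 7:
  Layer 0: {0}
  Layer 1: {6}
  Layer 2: {2,7}
first hit 7 at d=2 via tau·a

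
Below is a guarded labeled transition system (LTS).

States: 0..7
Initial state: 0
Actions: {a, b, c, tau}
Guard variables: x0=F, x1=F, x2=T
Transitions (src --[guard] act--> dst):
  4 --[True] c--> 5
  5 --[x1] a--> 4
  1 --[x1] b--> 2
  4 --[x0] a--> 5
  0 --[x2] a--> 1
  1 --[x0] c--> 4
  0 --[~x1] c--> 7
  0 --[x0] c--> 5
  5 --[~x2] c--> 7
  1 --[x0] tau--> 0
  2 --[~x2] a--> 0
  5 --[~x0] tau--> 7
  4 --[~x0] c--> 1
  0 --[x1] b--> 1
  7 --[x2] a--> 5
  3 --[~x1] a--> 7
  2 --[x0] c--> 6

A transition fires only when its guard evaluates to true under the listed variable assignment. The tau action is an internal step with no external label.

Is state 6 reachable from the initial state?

7 transition(s) survive guard evaluation.
L0 = {0}
L1 = {1,7}  total {0,1,7}
L2 = {5}  total {0,1,5,7}
Reach set: {0,1,5,7}

Answer: UNREACHABLE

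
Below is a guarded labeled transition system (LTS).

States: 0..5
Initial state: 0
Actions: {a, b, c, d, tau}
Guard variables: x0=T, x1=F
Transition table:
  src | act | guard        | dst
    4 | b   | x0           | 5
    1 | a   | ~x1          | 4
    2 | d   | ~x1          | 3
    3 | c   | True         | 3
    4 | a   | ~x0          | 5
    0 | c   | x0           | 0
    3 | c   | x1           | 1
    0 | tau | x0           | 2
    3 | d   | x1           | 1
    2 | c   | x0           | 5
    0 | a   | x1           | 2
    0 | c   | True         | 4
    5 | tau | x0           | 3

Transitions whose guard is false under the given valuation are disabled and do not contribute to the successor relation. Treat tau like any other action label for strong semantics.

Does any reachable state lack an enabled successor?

Answer: DEADLOCK-FREE

Analysis:
Reachable = {0,2,3,4,5}
  0: c→0  c→4  tau→2  [3 out]
  2: c→5  d→3  [2 out]
  3: c→3  [1 out]
  4: b→5  [1 out]
  5: tau→3  [1 out]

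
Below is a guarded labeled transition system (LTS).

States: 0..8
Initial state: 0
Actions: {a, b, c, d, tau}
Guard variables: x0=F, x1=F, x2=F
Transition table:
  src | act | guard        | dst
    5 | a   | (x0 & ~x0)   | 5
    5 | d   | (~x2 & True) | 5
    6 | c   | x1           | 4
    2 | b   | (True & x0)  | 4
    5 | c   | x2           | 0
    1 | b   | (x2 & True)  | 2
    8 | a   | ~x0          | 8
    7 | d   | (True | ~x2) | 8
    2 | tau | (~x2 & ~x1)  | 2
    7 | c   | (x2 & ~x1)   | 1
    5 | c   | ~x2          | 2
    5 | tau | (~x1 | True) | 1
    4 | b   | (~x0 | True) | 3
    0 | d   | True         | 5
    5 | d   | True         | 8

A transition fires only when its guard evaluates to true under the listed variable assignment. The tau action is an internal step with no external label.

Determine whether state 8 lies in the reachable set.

After dropping false guards: 9 live edges.
Layer 0: {0}
Layer 1: {5}  cumulative {0,5}
Layer 2: {1,2,8}  cumulative {0,1,2,5,8}
Reach set: {0,1,2,5,8}
witness 8: d·d

Answer: REACHABLE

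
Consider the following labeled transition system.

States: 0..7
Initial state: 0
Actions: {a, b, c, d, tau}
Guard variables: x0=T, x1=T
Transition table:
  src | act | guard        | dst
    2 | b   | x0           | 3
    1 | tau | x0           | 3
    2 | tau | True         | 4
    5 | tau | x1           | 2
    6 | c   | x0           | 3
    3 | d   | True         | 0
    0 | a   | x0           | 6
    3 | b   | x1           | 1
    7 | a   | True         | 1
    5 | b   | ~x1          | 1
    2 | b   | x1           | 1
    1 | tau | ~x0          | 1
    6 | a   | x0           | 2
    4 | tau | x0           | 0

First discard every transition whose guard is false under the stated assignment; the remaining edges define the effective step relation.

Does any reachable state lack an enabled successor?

Reach set: {0,1,2,3,4,6}
  0: a→6  [deg 1]
  1: tau→3  [deg 1]
  2: b→1  b→3  tau→4  [deg 3]
  3: b→1  d→0  [deg 2]
  4: tau→0  [deg 1]
  6: a→2  c→3  [deg 2]

Answer: DEADLOCK-FREE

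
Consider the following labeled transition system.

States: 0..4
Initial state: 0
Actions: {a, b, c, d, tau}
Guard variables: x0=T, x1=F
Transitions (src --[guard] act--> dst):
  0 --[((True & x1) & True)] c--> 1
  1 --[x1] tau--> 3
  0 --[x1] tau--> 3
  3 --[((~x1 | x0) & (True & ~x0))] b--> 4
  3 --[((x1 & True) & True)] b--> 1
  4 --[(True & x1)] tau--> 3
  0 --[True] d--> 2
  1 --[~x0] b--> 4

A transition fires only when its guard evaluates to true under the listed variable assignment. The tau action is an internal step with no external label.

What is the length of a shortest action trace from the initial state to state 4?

Layered search for 4:
  Layer 0: {0}
  Layer 1: {2}
4 never appears.

Answer: UNREACHABLE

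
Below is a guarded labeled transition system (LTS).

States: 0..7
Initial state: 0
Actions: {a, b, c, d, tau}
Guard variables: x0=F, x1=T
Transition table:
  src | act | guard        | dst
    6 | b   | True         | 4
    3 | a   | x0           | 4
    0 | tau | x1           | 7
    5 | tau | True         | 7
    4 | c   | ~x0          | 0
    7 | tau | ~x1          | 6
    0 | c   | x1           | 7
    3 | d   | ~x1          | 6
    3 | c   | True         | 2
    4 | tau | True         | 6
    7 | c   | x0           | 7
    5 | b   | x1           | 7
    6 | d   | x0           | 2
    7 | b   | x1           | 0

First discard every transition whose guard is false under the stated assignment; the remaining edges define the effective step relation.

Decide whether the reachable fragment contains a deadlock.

R = {0,7}
  0: c→7  tau→7  [2 out]
  7: b→0  [1 out]

Answer: DEADLOCK-FREE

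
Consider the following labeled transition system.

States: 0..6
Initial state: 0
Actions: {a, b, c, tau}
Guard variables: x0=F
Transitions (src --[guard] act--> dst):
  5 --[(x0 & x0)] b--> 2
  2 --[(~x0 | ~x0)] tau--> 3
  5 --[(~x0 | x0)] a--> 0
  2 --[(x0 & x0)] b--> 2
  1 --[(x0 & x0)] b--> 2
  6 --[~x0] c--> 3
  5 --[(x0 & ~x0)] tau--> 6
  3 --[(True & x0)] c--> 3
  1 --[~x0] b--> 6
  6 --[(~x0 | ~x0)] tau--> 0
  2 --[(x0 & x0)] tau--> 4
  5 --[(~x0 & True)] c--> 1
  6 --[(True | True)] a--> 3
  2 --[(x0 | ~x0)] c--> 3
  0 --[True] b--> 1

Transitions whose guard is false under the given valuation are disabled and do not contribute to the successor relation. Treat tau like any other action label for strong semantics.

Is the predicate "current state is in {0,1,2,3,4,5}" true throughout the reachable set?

Answer: INVARIANT VIOLATED at state 6

Trace:
Allowed set {0,1,2,3,4,5}
R = {0,1,3,6}
  0: ✓
  1: ✓
  3: ✓
  6: outside
counterexample path to 6: b·b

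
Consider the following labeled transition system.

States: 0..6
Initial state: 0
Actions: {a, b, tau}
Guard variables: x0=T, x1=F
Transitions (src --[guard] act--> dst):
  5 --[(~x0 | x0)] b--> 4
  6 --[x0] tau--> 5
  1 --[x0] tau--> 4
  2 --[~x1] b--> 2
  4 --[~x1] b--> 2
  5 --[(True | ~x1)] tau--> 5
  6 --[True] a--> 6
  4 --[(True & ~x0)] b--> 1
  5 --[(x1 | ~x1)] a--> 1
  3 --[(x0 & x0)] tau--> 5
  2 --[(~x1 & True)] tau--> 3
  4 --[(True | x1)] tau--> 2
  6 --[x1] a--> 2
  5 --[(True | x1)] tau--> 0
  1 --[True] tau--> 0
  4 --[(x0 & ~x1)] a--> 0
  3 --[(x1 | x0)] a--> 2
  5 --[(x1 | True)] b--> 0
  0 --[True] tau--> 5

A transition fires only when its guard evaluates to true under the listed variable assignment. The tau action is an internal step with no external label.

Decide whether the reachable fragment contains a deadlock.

Answer: DEADLOCK-FREE

Analysis:
Reach set: {0,1,2,3,4,5}
  0: tau→5  [1 out]
  1: tau→0  tau→4  [2 out]
  2: b→2  tau→3  [2 out]
  3: a→2  tau→5  [2 out]
  4: a→0  b→2  tau→2  [3 out]
  5: a→1  b→0  b→4  tau→0  tau→5  [5 out]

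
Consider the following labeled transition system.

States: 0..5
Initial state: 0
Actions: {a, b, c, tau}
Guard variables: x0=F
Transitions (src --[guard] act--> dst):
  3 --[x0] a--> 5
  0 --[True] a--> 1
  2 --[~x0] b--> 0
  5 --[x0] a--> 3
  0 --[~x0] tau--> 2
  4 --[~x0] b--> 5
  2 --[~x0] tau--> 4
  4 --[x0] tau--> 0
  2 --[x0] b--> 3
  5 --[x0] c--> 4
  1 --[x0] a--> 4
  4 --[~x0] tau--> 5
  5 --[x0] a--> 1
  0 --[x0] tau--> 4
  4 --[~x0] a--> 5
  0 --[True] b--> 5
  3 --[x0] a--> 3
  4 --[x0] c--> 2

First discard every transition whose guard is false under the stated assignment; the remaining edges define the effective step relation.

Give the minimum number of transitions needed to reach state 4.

Answer: 2

Trace:
Breadth-first toward 4:
  L0 = {0}
  L1 = {1,2,5}
  L2 = {4}
first hit 4 at d=2 via tau·tau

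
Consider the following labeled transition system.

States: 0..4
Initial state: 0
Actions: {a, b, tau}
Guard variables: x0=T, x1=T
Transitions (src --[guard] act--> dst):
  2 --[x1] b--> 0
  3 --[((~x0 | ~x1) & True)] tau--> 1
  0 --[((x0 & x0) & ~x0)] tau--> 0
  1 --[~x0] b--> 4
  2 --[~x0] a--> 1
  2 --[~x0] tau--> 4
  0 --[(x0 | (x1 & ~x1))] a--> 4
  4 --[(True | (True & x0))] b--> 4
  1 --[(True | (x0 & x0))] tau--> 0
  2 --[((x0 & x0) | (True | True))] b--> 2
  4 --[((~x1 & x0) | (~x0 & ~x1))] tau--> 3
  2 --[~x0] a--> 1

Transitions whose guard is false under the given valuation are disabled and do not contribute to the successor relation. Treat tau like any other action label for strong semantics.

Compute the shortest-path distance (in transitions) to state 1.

Answer: UNREACHABLE

Working:
BFS to 1:
  depth 0: {0}
  depth 1: {4}
1 never appears.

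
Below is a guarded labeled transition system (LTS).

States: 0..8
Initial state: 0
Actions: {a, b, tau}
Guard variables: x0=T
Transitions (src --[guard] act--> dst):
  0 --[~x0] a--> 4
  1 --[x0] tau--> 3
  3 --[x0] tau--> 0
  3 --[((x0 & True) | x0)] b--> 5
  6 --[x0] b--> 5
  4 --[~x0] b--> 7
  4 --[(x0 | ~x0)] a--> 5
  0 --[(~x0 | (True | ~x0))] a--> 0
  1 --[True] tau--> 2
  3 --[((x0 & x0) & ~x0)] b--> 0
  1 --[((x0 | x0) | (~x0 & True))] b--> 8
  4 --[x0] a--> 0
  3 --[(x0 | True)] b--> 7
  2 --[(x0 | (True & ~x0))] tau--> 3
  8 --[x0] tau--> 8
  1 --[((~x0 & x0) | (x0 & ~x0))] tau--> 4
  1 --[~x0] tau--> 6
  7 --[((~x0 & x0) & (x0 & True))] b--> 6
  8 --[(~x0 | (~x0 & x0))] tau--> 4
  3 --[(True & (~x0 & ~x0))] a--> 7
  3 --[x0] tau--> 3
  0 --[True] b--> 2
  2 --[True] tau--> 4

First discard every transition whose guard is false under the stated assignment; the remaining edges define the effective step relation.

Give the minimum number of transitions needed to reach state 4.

Answer: 2

Analysis:
Layered search for 4:
  L0 = {0}
  L1 = {2}
  L2 = {3,4}
4 enters at depth 2; path b·tau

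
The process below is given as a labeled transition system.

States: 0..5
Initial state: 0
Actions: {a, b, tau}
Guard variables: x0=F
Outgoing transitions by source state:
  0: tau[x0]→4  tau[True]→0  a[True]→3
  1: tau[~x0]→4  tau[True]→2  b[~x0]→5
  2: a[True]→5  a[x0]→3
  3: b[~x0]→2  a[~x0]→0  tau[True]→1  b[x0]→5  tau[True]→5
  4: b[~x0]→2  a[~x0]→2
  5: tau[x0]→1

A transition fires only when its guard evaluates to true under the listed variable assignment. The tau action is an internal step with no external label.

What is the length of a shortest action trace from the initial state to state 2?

BFS to 2:
  Layer 0: {0}
  Layer 1: {3}
  Layer 2: {1,2,5}
depth(2)=2, e.g. a·b

Answer: 2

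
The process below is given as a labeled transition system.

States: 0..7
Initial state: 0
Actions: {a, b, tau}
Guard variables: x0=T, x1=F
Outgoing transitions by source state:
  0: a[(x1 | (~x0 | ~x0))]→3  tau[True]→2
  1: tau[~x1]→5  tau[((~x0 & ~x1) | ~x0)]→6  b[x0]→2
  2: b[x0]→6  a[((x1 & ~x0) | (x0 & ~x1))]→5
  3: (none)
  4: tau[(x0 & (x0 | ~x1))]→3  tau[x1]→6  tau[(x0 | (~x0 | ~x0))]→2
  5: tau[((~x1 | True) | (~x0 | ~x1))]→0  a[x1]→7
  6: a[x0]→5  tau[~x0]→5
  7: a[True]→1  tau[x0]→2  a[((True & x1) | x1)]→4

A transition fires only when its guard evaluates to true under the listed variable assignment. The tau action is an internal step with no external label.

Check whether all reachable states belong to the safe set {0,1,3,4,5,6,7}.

Safe = {0,1,3,4,5,6,7}
R = {0,2,5,6}
  0: ok
  2: outside
  5: ok
  6: ok
counterexample path to 2: tau

Answer: INVARIANT VIOLATED at state 2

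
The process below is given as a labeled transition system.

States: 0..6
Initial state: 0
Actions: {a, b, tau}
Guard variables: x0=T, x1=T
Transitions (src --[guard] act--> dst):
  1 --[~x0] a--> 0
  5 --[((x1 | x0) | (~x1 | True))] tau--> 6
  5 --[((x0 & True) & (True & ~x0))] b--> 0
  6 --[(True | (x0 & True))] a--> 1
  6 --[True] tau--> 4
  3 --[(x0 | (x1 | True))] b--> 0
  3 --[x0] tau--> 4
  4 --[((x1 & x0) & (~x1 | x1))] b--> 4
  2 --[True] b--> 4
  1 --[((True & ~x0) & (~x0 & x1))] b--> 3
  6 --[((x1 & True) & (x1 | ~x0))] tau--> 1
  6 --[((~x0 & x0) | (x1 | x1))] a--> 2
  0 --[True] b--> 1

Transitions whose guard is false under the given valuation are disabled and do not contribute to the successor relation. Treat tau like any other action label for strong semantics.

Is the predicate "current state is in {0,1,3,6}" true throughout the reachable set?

Answer: INVARIANT HOLDS

Working:
Inv-set: {0,1,3,6}
Reachable = {0,1}
  0: safe
  1: safe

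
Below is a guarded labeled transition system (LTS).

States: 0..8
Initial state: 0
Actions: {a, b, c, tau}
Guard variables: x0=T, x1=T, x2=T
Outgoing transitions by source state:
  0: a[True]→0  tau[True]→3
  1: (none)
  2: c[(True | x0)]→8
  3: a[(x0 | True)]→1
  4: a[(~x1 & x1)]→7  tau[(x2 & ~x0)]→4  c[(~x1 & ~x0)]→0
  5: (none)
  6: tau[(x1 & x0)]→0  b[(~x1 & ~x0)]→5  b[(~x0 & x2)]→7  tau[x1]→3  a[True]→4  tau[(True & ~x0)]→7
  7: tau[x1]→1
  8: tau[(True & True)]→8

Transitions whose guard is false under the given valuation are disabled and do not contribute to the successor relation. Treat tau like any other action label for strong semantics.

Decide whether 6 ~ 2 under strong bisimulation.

Refine partition for ~:
  P[0] = {{0,1,2,3,4,5,6,7,8}}
  P[1] = {{0,6},{1,4,5},{2},{3},{7,8}}
  P[2] = {{0},{1,4,5},{2},{3},{6},{7},{8}}
7 equivalence class(es) (converged in 3)
class of 6: {6}; class of 2: {2}

Answer: NOT BISIMILAR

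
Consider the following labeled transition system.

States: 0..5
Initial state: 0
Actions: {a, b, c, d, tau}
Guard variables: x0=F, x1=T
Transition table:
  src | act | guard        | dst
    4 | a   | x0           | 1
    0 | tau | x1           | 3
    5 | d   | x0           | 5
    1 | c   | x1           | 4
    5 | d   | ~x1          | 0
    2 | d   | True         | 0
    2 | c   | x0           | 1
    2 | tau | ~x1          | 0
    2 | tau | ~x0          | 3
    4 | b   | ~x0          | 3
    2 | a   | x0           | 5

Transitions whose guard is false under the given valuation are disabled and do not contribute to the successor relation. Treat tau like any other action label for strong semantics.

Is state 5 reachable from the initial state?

Answer: UNREACHABLE

Analysis:
After dropping false guards: 5 live edges.
L0 = {0}
L1 = {3}  total {0,3}
Reach set: {0,3}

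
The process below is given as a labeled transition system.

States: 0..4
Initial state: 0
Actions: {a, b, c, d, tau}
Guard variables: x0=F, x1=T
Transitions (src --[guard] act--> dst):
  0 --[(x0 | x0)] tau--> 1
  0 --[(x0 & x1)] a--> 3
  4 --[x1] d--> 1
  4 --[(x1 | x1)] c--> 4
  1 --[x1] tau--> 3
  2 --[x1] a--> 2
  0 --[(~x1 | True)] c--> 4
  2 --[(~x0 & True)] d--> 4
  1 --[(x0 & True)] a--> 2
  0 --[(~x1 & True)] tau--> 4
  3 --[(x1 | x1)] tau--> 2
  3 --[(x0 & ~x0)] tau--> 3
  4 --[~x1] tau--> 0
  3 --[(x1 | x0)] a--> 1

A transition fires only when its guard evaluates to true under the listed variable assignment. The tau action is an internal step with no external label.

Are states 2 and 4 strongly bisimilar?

Compute ~ classes (split until stable):
  P[0] = {{0,1,2,3,4}}
  P[1] = {{0},{1},{2},{3},{4}}
5 equivalence class(es) (converged in 2)
[2]={2}  [4]={4}

Answer: NOT BISIMILAR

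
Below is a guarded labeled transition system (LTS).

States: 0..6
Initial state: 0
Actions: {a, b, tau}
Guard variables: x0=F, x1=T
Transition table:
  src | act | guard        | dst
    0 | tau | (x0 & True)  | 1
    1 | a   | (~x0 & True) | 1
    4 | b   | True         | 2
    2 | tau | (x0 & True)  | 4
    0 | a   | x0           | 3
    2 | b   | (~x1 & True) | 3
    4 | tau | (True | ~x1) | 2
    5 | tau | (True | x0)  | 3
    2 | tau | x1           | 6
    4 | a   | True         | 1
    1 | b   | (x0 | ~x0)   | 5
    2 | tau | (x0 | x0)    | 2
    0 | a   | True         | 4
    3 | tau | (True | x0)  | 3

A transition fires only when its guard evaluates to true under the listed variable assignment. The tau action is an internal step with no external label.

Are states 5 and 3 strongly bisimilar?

Answer: BISIMILAR

Trace:
Refine partition for ~:
  P[0] = {{0,1,2,3,4,5,6}}
  P[1] = {{0},{1},{2,3,5},{4},{6}}
  P[2] = {{0},{1},{2},{3,5},{4},{6}}
stable after 3 split(s): 6 block(s)
5∈{3,5}, 3∈{3,5}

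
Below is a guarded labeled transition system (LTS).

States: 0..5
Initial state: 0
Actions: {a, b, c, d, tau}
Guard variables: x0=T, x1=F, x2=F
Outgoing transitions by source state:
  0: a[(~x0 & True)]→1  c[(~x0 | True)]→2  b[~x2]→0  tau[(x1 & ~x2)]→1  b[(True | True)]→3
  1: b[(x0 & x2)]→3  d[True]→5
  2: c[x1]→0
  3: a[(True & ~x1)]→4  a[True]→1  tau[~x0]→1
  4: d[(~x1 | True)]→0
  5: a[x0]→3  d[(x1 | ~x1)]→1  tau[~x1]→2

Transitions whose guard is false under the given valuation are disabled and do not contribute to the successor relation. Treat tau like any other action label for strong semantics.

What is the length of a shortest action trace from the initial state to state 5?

Breadth-first toward 5:
  L0 = {0}
  L1 = {2,3}
  L2 = {1,4}
  L3 = {5}
5 enters at depth 3; path b·a·d

Answer: 3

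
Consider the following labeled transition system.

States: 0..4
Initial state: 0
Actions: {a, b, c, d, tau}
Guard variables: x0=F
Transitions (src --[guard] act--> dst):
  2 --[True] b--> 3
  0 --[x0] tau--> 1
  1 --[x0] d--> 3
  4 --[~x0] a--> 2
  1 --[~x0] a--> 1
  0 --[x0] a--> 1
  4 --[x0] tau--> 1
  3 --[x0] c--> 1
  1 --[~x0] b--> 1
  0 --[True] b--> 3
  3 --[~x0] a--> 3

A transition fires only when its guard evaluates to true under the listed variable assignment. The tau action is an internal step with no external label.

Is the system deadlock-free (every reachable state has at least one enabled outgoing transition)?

Answer: DEADLOCK-FREE

Trace:
R = {0,3}
  0: b→3  [1 out]
  3: a→3  [1 out]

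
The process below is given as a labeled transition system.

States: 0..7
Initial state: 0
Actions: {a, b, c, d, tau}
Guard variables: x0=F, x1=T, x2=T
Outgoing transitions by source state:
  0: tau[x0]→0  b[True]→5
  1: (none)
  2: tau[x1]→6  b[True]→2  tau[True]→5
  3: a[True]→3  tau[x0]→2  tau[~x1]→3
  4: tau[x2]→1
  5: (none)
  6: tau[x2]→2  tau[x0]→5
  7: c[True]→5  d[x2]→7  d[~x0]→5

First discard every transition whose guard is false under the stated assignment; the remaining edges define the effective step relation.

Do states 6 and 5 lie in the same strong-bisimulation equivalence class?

Answer: NOT BISIMILAR

Working:
Bisimulation quotient by refinement:
  round 0: {{0,1,2,3,4,5,6,7}}
  round 1: {{0},{1,5},{2},{3},{4,6},{7}}
  round 2: {{0},{1,5},{2},{3},{4},{6},{7}}
Fixed point at round 3; 7 class(es).
[6]={6}  [5]={1,5}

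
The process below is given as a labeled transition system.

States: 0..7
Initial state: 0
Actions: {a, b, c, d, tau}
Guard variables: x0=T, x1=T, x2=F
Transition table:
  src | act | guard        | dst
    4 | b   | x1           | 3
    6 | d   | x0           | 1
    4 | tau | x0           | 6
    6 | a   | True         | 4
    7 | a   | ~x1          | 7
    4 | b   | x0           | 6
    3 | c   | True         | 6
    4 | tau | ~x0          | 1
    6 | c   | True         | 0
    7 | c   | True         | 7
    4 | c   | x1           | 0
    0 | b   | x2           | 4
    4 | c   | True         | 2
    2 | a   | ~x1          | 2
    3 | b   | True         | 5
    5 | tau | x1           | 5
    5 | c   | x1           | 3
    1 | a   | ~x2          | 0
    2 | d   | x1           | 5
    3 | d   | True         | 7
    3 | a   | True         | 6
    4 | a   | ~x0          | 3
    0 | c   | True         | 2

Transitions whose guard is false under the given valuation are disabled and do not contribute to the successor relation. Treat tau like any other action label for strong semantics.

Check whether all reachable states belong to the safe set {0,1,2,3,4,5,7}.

Allowed set {0,1,2,3,4,5,7}
Reach set: {0,1,2,3,4,5,6,7}
  0: ✓
  1: ✓
  2: ✓
  3: ✓
  4: ✓
  5: ✓
  6: VIOLATES
  7: ✓
counterexample path to 6: c·d·c·c

Answer: INVARIANT VIOLATED at state 6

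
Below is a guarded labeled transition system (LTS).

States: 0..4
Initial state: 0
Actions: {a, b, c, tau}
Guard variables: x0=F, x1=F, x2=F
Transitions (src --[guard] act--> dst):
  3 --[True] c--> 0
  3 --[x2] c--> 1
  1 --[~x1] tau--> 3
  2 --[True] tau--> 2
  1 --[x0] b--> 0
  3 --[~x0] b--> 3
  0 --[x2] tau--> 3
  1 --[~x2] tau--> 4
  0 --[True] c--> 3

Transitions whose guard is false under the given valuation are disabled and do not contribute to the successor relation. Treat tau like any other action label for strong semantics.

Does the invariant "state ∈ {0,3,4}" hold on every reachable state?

Answer: INVARIANT HOLDS

Working:
Inv-set: {0,3,4}
Reachable = {0,3}
  0: ok
  3: ok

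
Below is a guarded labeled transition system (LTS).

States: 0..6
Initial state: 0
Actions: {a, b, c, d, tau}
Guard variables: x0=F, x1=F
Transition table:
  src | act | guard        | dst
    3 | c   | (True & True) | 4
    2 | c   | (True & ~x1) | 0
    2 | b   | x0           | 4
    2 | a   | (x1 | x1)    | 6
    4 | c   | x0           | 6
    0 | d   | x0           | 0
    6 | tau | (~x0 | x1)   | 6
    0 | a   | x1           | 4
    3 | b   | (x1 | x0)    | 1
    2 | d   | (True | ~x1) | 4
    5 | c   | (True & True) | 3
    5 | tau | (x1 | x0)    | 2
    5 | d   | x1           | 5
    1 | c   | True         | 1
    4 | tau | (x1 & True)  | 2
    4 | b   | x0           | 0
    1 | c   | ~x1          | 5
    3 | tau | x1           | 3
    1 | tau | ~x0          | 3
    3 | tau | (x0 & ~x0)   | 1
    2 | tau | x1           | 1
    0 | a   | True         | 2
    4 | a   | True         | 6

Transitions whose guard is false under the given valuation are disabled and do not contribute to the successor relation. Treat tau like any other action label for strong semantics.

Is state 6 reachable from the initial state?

Guard filter leaves 10 enabled edge(s).
depth 0: {0}
depth 1: {2}  now seen {0,2}
depth 2: {4}  now seen {0,2,4}
depth 3: {6}  now seen {0,2,4,6}
R = {0,2,4,6}
Path to 6: a·d·a

Answer: REACHABLE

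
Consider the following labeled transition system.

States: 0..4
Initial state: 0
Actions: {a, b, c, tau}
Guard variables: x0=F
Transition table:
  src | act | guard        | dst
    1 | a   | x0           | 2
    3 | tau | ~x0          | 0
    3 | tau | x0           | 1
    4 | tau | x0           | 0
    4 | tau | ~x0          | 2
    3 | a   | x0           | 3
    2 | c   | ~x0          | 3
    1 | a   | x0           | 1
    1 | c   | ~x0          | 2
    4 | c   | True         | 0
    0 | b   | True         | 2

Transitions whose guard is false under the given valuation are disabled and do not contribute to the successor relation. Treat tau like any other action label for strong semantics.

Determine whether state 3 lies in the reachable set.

6 transition(s) survive guard evaluation.
Layer 0: {0}
Layer 1: {2}  cumulative {0,2}
Layer 2: {3}  cumulative {0,2,3}
Reach set: {0,2,3}
trace reaching 3: b·c

Answer: REACHABLE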